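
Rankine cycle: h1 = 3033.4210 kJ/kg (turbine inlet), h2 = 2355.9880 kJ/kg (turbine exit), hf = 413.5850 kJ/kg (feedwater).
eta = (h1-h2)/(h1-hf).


W = 677.4330 kJ/kg
Q_in = 2619.8360 kJ/kg
eta = 0.2586 = 25.8578%

eta = 25.8578%


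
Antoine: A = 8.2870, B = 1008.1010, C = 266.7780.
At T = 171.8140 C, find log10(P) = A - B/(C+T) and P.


C+T = 438.5920
B/(C+T) = 2.2985
log10(P) = 8.2870 - 2.2985 = 5.9885
P = 10^5.9885 = 973881.6512 mmHg

973881.6512 mmHg


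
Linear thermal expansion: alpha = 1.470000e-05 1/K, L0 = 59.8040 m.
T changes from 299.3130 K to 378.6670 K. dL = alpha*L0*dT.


dT = 79.3540 K
dL = 1.470000e-05 * 59.8040 * 79.3540 = 0.069762 m
L_final = 59.873762 m

dL = 0.069762 m


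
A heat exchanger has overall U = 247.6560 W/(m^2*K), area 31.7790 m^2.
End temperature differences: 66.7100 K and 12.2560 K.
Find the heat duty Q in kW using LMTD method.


LMTD = 32.1388 K
Q = 247.6560 * 31.7790 * 32.1388 = 252940.5716 W = 252.9406 kW

252.9406 kW


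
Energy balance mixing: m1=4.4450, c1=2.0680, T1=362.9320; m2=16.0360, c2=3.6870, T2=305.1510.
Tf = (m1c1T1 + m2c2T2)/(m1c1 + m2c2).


num = 21378.1364
den = 68.3170
Tf = 312.9256 K

312.9256 K


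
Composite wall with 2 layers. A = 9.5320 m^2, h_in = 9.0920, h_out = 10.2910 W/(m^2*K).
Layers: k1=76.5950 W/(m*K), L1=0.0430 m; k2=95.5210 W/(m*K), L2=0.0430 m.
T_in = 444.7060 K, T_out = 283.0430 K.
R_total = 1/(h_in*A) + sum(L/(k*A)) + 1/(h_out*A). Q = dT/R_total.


R_conv_in = 1/(9.0920*9.5320) = 0.0115
R_1 = 0.0430/(76.5950*9.5320) = 5.8896e-05
R_2 = 0.0430/(95.5210*9.5320) = 4.7226e-05
R_conv_out = 1/(10.2910*9.5320) = 0.0102
R_total = 0.0218 K/W
Q = 161.6630 / 0.0218 = 7402.4448 W

R_total = 0.0218 K/W, Q = 7402.4448 W


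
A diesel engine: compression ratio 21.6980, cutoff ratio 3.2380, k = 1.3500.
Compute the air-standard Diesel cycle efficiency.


r^(k-1) = 2.9359
rc^k = 4.8851
eta = 0.5620 = 56.2012%

56.2012%


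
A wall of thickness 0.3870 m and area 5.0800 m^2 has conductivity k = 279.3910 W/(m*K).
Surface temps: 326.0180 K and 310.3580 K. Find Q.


dT = 15.6600 K
Q = 279.3910 * 5.0800 * 15.6600 / 0.3870 = 57432.3937 W

57432.3937 W


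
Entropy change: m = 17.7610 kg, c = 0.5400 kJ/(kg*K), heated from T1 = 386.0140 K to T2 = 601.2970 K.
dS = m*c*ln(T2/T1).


T2/T1 = 1.5577
ln(T2/T1) = 0.4432
dS = 17.7610 * 0.5400 * 0.4432 = 4.2509 kJ/K

4.2509 kJ/K


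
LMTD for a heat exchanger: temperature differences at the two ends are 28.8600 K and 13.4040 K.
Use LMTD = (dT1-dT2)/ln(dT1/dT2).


dT1/dT2 = 2.1531
ln(dT1/dT2) = 0.7669
LMTD = 15.4560 / 0.7669 = 20.1538 K

20.1538 K


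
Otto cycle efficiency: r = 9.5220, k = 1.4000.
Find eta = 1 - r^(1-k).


r^(k-1) = 2.4632
eta = 1 - 1/2.4632 = 0.5940 = 59.4016%

59.4016%


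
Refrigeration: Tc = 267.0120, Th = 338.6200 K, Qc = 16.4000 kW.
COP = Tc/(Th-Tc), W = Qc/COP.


COP = 267.0120 / 71.6080 = 3.7288
W = 16.4000 / 3.7288 = 4.3982 kW

COP = 3.7288, W = 4.3982 kW


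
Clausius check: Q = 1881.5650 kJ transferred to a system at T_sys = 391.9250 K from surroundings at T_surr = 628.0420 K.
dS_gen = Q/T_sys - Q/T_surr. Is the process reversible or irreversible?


dS_sys = 1881.5650/391.9250 = 4.8008 kJ/K
dS_surr = -1881.5650/628.0420 = -2.9959 kJ/K
dS_gen = 4.8008 - 2.9959 = 1.8049 kJ/K (irreversible)

dS_gen = 1.8049 kJ/K, irreversible


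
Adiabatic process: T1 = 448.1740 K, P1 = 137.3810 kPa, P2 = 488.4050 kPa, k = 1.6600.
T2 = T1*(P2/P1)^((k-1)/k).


(k-1)/k = 0.3976
(P2/P1)^exp = 1.6558
T2 = 448.1740 * 1.6558 = 742.0970 K

742.0970 K


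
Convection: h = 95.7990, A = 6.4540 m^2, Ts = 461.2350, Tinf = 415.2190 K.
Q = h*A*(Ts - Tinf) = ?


dT = 46.0160 K
Q = 95.7990 * 6.4540 * 46.0160 = 28451.0829 W

28451.0829 W


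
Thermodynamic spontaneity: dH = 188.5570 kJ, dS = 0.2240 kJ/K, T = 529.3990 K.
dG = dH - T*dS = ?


T*dS = 529.3990 * 0.2240 = 118.5854 kJ
dG = 188.5570 - 118.5854 = 69.9716 kJ (non-spontaneous)

dG = 69.9716 kJ, non-spontaneous


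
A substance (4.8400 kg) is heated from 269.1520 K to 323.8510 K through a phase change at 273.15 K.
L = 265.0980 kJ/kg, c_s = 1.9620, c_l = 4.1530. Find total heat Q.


Q1 (sensible, solid) = 4.8400 * 1.9620 * 3.9980 = 37.9653 kJ
Q2 (latent) = 4.8400 * 265.0980 = 1283.0743 kJ
Q3 (sensible, liquid) = 4.8400 * 4.1530 * 50.7010 = 1019.1165 kJ
Q_total = 2340.1561 kJ

2340.1561 kJ


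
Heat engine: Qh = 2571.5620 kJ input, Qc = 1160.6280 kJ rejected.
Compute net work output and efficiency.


W = 2571.5620 - 1160.6280 = 1410.9340 kJ
eta = 1410.9340 / 2571.5620 = 0.5487 = 54.8668%

W = 1410.9340 kJ, eta = 54.8668%


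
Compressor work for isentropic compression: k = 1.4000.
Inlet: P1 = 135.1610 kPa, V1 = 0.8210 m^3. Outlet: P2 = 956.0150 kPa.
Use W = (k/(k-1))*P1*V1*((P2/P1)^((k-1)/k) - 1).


(k-1)/k = 0.2857
(P2/P1)^exp = 1.7488
W = 3.5000 * 135.1610 * 0.8210 * (1.7488 - 1) = 290.8330 kJ

290.8330 kJ


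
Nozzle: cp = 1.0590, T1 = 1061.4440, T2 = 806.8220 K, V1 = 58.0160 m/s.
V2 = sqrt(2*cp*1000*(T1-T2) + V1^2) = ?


dT = 254.6220 K
2*cp*1000*dT = 539289.3960
V1^2 = 3365.8563
V2 = sqrt(542655.2523) = 736.6514 m/s

736.6514 m/s


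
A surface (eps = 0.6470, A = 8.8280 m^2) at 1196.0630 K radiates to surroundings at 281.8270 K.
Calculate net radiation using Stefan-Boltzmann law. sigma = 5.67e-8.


T^4 = 2.0465e+12
Tsurr^4 = 6.3086e+09
Q = 0.6470 * 5.67e-8 * 8.8280 * 2.0402e+12 = 660731.5921 W

660731.5921 W


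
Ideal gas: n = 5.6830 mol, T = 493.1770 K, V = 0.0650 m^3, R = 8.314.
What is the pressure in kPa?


P = nRT/V = 5.6830 * 8.314 * 493.1770 / 0.0650
= 23301.8547 / 0.0650 = 358490.0730 Pa = 358.4901 kPa

358.4901 kPa


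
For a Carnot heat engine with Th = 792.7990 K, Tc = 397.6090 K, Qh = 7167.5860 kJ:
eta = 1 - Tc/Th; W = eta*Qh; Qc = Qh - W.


eta = 1 - 397.6090/792.7990 = 0.4985
W = 0.4985 * 7167.5860 = 3572.8581 kJ
Qc = 7167.5860 - 3572.8581 = 3594.7279 kJ

eta = 49.8474%, W = 3572.8581 kJ, Qc = 3594.7279 kJ


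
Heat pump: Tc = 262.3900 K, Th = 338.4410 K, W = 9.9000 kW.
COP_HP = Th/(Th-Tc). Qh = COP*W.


COP = 338.4410 / 76.0510 = 4.4502
Qh = 4.4502 * 9.9000 = 44.0568 kW

COP = 4.4502, Qh = 44.0568 kW


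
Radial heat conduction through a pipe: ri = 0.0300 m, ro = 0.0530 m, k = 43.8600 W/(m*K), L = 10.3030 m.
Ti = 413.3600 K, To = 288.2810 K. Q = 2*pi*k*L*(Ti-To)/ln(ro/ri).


dT = 125.0790 K
ln(ro/ri) = 0.5691
Q = 2*pi*43.8600*10.3030*125.0790 / 0.5691 = 624039.6480 W

624039.6480 W


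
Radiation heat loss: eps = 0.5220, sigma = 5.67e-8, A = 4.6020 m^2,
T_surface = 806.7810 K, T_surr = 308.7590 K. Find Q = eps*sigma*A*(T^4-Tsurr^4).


T^4 = 4.2367e+11
Tsurr^4 = 9.0882e+09
Q = 0.5220 * 5.67e-8 * 4.6020 * 4.1458e+11 = 56468.3657 W

56468.3657 W


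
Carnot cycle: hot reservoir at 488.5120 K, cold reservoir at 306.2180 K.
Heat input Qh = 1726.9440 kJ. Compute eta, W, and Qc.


eta = 1 - 306.2180/488.5120 = 0.3732
W = 0.3732 * 1726.9440 = 644.4295 kJ
Qc = 1726.9440 - 644.4295 = 1082.5145 kJ

eta = 37.3162%, W = 644.4295 kJ, Qc = 1082.5145 kJ


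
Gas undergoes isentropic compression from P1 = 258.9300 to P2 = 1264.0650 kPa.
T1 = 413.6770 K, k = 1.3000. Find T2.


(k-1)/k = 0.2308
(P2/P1)^exp = 1.4418
T2 = 413.6770 * 1.4418 = 596.4391 K

596.4391 K


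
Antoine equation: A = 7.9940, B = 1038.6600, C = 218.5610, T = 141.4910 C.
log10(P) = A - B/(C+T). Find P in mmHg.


C+T = 360.0520
B/(C+T) = 2.8847
log10(P) = 7.9940 - 2.8847 = 5.1093
P = 10^5.1093 = 128602.6801 mmHg

128602.6801 mmHg


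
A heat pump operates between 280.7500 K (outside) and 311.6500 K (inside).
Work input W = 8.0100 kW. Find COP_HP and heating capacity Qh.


COP = 311.6500 / 30.9000 = 10.0858
Qh = 10.0858 * 8.0100 = 80.7869 kW

COP = 10.0858, Qh = 80.7869 kW


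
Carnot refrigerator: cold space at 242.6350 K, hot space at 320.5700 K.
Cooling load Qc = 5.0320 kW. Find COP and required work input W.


COP = 242.6350 / 77.9350 = 3.1133
W = 5.0320 / 3.1133 = 1.6163 kW

COP = 3.1133, W = 1.6163 kW


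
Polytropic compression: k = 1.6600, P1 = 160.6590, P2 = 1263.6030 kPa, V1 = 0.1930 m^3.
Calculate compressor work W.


(k-1)/k = 0.3976
(P2/P1)^exp = 2.2705
W = 2.5152 * 160.6590 * 0.1930 * (2.2705 - 1) = 99.0844 kJ

99.0844 kJ


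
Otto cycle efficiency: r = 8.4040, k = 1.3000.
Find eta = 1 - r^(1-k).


r^(k-1) = 1.8939
eta = 1 - 1/1.8939 = 0.4720 = 47.1975%

47.1975%


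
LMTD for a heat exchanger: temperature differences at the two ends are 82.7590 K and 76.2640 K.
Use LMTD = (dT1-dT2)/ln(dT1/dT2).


dT1/dT2 = 1.0852
ln(dT1/dT2) = 0.0817
LMTD = 6.4950 / 0.0817 = 79.4673 K

79.4673 K


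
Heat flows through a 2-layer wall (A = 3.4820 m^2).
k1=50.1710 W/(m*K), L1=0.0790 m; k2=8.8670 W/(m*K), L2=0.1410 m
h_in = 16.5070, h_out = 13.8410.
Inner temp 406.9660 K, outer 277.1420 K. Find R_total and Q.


R_conv_in = 1/(16.5070*3.4820) = 0.0174
R_1 = 0.0790/(50.1710*3.4820) = 0.0005
R_2 = 0.1410/(8.8670*3.4820) = 0.0046
R_conv_out = 1/(13.8410*3.4820) = 0.0207
R_total = 0.0432 K/W
Q = 129.8240 / 0.0432 = 3007.5175 W

R_total = 0.0432 K/W, Q = 3007.5175 W


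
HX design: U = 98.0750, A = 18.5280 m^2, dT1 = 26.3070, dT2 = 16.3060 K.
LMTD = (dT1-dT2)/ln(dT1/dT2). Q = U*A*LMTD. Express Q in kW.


LMTD = 20.9094 K
Q = 98.0750 * 18.5280 * 20.9094 = 37995.1495 W = 37.9951 kW

37.9951 kW


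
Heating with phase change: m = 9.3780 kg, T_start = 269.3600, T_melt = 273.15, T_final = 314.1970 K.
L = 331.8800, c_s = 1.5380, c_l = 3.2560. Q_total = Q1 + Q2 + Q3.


Q1 (sensible, solid) = 9.3780 * 1.5380 * 3.7900 = 54.6645 kJ
Q2 (latent) = 9.3780 * 331.8800 = 3112.3706 kJ
Q3 (sensible, liquid) = 9.3780 * 3.2560 * 41.0470 = 1253.3606 kJ
Q_total = 4420.3958 kJ

4420.3958 kJ


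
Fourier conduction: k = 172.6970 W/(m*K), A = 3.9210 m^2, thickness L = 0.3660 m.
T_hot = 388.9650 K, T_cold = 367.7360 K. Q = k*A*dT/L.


dT = 21.2290 K
Q = 172.6970 * 3.9210 * 21.2290 / 0.3660 = 39276.2565 W

39276.2565 W


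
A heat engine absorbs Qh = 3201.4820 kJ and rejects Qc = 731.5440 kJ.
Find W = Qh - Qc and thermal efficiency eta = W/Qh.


W = 3201.4820 - 731.5440 = 2469.9380 kJ
eta = 2469.9380 / 3201.4820 = 0.7715 = 77.1498%

W = 2469.9380 kJ, eta = 77.1498%


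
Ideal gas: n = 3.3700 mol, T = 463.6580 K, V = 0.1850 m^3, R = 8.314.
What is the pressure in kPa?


P = nRT/V = 3.3700 * 8.314 * 463.6580 / 0.1850
= 12990.8533 / 0.1850 = 70220.8287 Pa = 70.2208 kPa

70.2208 kPa


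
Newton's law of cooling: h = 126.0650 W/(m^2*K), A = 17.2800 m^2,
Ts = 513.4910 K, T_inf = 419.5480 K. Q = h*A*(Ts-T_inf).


dT = 93.9430 K
Q = 126.0650 * 17.2800 * 93.9430 = 204645.7318 W

204645.7318 W


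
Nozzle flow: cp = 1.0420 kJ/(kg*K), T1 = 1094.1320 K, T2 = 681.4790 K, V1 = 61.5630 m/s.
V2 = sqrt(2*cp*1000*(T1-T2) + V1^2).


dT = 412.6530 K
2*cp*1000*dT = 859968.8520
V1^2 = 3790.0030
V2 = sqrt(863758.8550) = 929.3863 m/s

929.3863 m/s


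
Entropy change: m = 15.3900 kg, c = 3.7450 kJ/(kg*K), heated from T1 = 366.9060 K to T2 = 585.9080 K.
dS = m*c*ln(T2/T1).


T2/T1 = 1.5969
ln(T2/T1) = 0.4681
dS = 15.3900 * 3.7450 * 0.4681 = 26.9767 kJ/K

26.9767 kJ/K


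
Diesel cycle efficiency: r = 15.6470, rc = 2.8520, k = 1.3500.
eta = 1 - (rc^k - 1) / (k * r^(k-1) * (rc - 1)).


r^(k-1) = 2.6185
rc^k = 4.1158
eta = 0.5241 = 52.4073%

52.4073%


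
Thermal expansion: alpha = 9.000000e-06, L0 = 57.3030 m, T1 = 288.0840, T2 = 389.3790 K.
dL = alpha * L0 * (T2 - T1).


dT = 101.2950 K
dL = 9.000000e-06 * 57.3030 * 101.2950 = 0.052241 m
L_final = 57.355241 m

dL = 0.052241 m


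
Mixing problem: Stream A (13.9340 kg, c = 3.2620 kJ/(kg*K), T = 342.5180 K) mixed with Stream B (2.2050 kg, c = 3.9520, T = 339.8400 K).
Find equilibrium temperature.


num = 18529.7908
den = 54.1669
Tf = 342.0872 K

342.0872 K


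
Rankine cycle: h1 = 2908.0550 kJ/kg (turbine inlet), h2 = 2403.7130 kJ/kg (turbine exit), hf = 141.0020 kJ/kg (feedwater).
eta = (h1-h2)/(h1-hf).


W = 504.3420 kJ/kg
Q_in = 2767.0530 kJ/kg
eta = 0.1823 = 18.2267%

eta = 18.2267%


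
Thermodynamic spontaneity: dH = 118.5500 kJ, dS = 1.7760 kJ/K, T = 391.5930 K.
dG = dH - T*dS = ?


T*dS = 391.5930 * 1.7760 = 695.4692 kJ
dG = 118.5500 - 695.4692 = -576.9192 kJ (spontaneous)

dG = -576.9192 kJ, spontaneous


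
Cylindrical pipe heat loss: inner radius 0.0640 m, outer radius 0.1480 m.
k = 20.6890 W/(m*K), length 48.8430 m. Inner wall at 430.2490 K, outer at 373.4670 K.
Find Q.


dT = 56.7820 K
ln(ro/ri) = 0.8383
Q = 2*pi*20.6890*48.8430*56.7820 / 0.8383 = 430048.8552 W

430048.8552 W


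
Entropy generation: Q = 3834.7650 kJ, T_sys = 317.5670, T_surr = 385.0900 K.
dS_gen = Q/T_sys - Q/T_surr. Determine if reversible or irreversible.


dS_sys = 3834.7650/317.5670 = 12.0755 kJ/K
dS_surr = -3834.7650/385.0900 = -9.9581 kJ/K
dS_gen = 12.0755 - 9.9581 = 2.1174 kJ/K (irreversible)

dS_gen = 2.1174 kJ/K, irreversible


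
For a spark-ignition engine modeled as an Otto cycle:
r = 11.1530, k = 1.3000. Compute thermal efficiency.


r^(k-1) = 2.0617
eta = 1 - 1/2.0617 = 0.5150 = 51.4954%

51.4954%


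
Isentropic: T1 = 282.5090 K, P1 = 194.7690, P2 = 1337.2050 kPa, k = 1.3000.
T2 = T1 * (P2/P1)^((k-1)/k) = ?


(k-1)/k = 0.2308
(P2/P1)^exp = 1.5598
T2 = 282.5090 * 1.5598 = 440.6684 K

440.6684 K


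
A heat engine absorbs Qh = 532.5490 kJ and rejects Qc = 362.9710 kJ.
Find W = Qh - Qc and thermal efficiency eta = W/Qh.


W = 532.5490 - 362.9710 = 169.5780 kJ
eta = 169.5780 / 532.5490 = 0.3184 = 31.8427%

W = 169.5780 kJ, eta = 31.8427%


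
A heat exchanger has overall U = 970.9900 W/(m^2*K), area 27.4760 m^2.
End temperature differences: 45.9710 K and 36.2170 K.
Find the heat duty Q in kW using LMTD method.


LMTD = 40.9003 K
Q = 970.9900 * 27.4760 * 40.9003 = 1091176.8766 W = 1091.1769 kW

1091.1769 kW


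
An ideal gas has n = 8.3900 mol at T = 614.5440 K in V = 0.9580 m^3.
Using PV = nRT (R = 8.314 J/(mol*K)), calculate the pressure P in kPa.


P = nRT/V = 8.3900 * 8.314 * 614.5440 / 0.9580
= 42867.1849 / 0.9580 = 44746.5395 Pa = 44.7465 kPa

44.7465 kPa


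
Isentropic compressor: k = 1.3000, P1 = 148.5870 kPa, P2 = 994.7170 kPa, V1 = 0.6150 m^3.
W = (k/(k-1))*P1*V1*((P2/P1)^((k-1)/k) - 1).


(k-1)/k = 0.2308
(P2/P1)^exp = 1.5508
W = 4.3333 * 148.5870 * 0.6150 * (1.5508 - 1) = 218.1007 kJ

218.1007 kJ


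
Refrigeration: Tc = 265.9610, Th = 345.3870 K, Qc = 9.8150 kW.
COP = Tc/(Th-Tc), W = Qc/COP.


COP = 265.9610 / 79.4260 = 3.3485
W = 9.8150 / 3.3485 = 2.9311 kW

COP = 3.3485, W = 2.9311 kW


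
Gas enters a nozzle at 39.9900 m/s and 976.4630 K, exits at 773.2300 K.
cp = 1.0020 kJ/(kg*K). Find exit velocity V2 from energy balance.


dT = 203.2330 K
2*cp*1000*dT = 407278.9320
V1^2 = 1599.2001
V2 = sqrt(408878.1321) = 639.4358 m/s

639.4358 m/s


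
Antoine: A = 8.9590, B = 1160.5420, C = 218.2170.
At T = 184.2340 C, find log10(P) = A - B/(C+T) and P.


C+T = 402.4510
B/(C+T) = 2.8837
log10(P) = 8.9590 - 2.8837 = 6.0753
P = 10^6.0753 = 1189363.9785 mmHg

1189363.9785 mmHg


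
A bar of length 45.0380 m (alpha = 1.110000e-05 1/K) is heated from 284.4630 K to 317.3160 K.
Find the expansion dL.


dT = 32.8530 K
dL = 1.110000e-05 * 45.0380 * 32.8530 = 0.016424 m
L_final = 45.054424 m

dL = 0.016424 m


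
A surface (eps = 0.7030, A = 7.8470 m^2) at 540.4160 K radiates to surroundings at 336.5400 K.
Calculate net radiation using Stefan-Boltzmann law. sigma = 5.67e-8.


T^4 = 8.5293e+10
Tsurr^4 = 1.2828e+10
Q = 0.7030 * 5.67e-8 * 7.8470 * 7.2465e+10 = 22665.8385 W

22665.8385 W


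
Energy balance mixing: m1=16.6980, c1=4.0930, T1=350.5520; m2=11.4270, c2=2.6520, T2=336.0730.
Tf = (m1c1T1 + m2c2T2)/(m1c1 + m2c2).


num = 34142.9383
den = 98.6493
Tf = 346.1041 K

346.1041 K


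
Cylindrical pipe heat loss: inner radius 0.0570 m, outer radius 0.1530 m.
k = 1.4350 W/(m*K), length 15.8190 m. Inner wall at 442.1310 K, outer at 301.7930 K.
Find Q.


dT = 140.3380 K
ln(ro/ri) = 0.9874
Q = 2*pi*1.4350*15.8190*140.3380 / 0.9874 = 20272.1040 W

20272.1040 W


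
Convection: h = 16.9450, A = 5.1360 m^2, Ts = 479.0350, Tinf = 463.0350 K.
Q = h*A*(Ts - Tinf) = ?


dT = 16.0000 K
Q = 16.9450 * 5.1360 * 16.0000 = 1392.4723 W

1392.4723 W


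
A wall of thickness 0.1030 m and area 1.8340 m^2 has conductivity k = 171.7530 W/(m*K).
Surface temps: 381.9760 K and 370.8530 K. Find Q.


dT = 11.1230 K
Q = 171.7530 * 1.8340 * 11.1230 / 0.1030 = 34016.4020 W

34016.4020 W


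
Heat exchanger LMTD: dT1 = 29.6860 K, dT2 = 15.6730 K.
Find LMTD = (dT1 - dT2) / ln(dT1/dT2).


dT1/dT2 = 1.8941
ln(dT1/dT2) = 0.6387
LMTD = 14.0130 / 0.6387 = 21.9386 K

21.9386 K


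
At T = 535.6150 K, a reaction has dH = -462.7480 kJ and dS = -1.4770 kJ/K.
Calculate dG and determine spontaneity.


T*dS = 535.6150 * -1.4770 = -791.1034 kJ
dG = -462.7480 + 791.1034 = 328.3554 kJ (non-spontaneous)

dG = 328.3554 kJ, non-spontaneous


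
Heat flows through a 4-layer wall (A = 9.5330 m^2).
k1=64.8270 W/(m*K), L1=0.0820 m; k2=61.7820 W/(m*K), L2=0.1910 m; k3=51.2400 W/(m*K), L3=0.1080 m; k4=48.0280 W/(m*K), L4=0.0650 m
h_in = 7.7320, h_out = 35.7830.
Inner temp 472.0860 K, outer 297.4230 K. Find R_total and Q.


R_conv_in = 1/(7.7320*9.5330) = 0.0136
R_1 = 0.0820/(64.8270*9.5330) = 0.0001
R_2 = 0.1910/(61.7820*9.5330) = 0.0003
R_3 = 0.1080/(51.2400*9.5330) = 0.0002
R_4 = 0.0650/(48.0280*9.5330) = 0.0001
R_conv_out = 1/(35.7830*9.5330) = 0.0029
R_total = 0.0173 K/W
Q = 174.6630 / 0.0173 = 10085.3948 W

R_total = 0.0173 K/W, Q = 10085.3948 W


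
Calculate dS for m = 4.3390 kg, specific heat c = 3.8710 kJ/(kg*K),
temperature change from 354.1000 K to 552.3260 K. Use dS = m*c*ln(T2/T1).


T2/T1 = 1.5598
ln(T2/T1) = 0.4446
dS = 4.3390 * 3.8710 * 0.4446 = 7.4669 kJ/K

7.4669 kJ/K


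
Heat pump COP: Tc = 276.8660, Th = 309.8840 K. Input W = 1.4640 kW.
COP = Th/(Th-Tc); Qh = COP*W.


COP = 309.8840 / 33.0180 = 9.3853
Qh = 9.3853 * 1.4640 = 13.7401 kW

COP = 9.3853, Qh = 13.7401 kW


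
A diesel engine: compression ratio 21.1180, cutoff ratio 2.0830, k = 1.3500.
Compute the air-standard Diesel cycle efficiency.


r^(k-1) = 2.9082
rc^k = 2.6930
eta = 0.6018 = 60.1841%

60.1841%


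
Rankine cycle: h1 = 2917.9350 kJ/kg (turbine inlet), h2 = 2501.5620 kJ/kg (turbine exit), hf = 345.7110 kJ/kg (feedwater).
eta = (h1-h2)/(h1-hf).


W = 416.3730 kJ/kg
Q_in = 2572.2240 kJ/kg
eta = 0.1619 = 16.1873%

eta = 16.1873%


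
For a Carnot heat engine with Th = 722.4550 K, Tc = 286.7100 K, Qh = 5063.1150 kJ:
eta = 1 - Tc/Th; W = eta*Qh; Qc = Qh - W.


eta = 1 - 286.7100/722.4550 = 0.6031
W = 0.6031 * 5063.1150 = 3053.7916 kJ
Qc = 5063.1150 - 3053.7916 = 2009.3234 kJ

eta = 60.3145%, W = 3053.7916 kJ, Qc = 2009.3234 kJ


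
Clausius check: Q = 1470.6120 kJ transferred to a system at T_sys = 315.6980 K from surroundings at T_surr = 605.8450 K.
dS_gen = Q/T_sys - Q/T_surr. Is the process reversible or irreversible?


dS_sys = 1470.6120/315.6980 = 4.6583 kJ/K
dS_surr = -1470.6120/605.8450 = -2.4274 kJ/K
dS_gen = 4.6583 - 2.4274 = 2.2309 kJ/K (irreversible)

dS_gen = 2.2309 kJ/K, irreversible


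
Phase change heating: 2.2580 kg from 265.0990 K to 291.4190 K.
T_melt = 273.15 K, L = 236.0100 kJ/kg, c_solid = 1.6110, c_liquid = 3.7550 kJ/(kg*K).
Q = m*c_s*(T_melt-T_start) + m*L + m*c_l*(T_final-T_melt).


Q1 (sensible, solid) = 2.2580 * 1.6110 * 8.0510 = 29.2866 kJ
Q2 (latent) = 2.2580 * 236.0100 = 532.9106 kJ
Q3 (sensible, liquid) = 2.2580 * 3.7550 * 18.2690 = 154.8990 kJ
Q_total = 717.0962 kJ

717.0962 kJ


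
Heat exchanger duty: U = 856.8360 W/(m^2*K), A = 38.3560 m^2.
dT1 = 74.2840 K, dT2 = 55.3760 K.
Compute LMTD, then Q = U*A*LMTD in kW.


LMTD = 64.3678 K
Q = 856.8360 * 38.3560 * 64.3678 = 2115435.4147 W = 2115.4354 kW

2115.4354 kW


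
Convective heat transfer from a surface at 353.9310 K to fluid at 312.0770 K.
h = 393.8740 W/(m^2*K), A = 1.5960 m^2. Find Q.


dT = 41.8540 K
Q = 393.8740 * 1.5960 * 41.8540 = 26310.3830 W

26310.3830 W


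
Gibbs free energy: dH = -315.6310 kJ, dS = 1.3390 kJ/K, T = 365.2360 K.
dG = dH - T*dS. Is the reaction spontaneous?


T*dS = 365.2360 * 1.3390 = 489.0510 kJ
dG = -315.6310 - 489.0510 = -804.6820 kJ (spontaneous)

dG = -804.6820 kJ, spontaneous


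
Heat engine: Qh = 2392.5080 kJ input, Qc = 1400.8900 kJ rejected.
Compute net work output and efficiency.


W = 2392.5080 - 1400.8900 = 991.6180 kJ
eta = 991.6180 / 2392.5080 = 0.4145 = 41.4468%

W = 991.6180 kJ, eta = 41.4468%


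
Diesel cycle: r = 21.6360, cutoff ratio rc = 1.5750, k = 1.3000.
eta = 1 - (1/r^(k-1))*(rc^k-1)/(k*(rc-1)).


r^(k-1) = 2.5151
rc^k = 1.8049
eta = 0.5718 = 57.1842%

57.1842%


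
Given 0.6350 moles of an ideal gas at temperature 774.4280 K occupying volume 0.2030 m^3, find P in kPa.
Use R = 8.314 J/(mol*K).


P = nRT/V = 0.6350 * 8.314 * 774.4280 / 0.2030
= 4088.5074 / 0.2030 = 20140.4307 Pa = 20.1404 kPa

20.1404 kPa


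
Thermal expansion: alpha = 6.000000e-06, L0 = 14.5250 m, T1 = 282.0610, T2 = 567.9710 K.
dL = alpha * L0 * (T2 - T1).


dT = 285.9100 K
dL = 6.000000e-06 * 14.5250 * 285.9100 = 0.024917 m
L_final = 14.549917 m

dL = 0.024917 m


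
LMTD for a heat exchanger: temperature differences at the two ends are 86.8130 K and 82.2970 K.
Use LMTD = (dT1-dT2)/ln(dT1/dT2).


dT1/dT2 = 1.0549
ln(dT1/dT2) = 0.0534
LMTD = 4.5160 / 0.0534 = 84.5349 K

84.5349 K


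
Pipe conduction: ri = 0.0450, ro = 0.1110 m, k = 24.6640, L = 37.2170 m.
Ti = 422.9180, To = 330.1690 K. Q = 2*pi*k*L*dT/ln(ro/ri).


dT = 92.7490 K
ln(ro/ri) = 0.9029
Q = 2*pi*24.6640*37.2170*92.7490 / 0.9029 = 592474.7636 W

592474.7636 W


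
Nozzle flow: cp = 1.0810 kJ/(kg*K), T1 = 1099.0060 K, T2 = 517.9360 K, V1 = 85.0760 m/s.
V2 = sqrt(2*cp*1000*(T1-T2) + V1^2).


dT = 581.0700 K
2*cp*1000*dT = 1256273.3400
V1^2 = 7237.9258
V2 = sqrt(1263511.2658) = 1124.0602 m/s

1124.0602 m/s


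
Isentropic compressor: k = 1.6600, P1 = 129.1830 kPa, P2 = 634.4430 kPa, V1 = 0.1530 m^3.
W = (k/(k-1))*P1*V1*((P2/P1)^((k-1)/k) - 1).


(k-1)/k = 0.3976
(P2/P1)^exp = 1.8828
W = 2.5152 * 129.1830 * 0.1530 * (1.8828 - 1) = 43.8868 kJ

43.8868 kJ


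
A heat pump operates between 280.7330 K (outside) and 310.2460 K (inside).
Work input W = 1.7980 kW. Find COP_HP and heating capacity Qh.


COP = 310.2460 / 29.5130 = 10.5122
Qh = 10.5122 * 1.7980 = 18.9009 kW

COP = 10.5122, Qh = 18.9009 kW


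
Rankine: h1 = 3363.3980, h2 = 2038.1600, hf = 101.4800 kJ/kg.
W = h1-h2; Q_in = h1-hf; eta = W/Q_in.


W = 1325.2380 kJ/kg
Q_in = 3261.9180 kJ/kg
eta = 0.4063 = 40.6276%

eta = 40.6276%


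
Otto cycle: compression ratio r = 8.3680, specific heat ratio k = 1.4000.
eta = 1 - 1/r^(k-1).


r^(k-1) = 2.3391
eta = 1 - 1/2.3391 = 0.5725 = 57.2485%

57.2485%


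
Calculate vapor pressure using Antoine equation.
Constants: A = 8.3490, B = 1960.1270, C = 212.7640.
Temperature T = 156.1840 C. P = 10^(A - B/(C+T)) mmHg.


C+T = 368.9480
B/(C+T) = 5.3127
log10(P) = 8.3490 - 5.3127 = 3.0363
P = 10^3.0363 = 1087.0613 mmHg

1087.0613 mmHg


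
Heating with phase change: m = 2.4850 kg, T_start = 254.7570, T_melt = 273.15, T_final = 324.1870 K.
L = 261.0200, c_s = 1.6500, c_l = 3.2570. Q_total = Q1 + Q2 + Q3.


Q1 (sensible, solid) = 2.4850 * 1.6500 * 18.3930 = 75.4159 kJ
Q2 (latent) = 2.4850 * 261.0200 = 648.6347 kJ
Q3 (sensible, liquid) = 2.4850 * 3.2570 * 51.0370 = 413.0754 kJ
Q_total = 1137.1260 kJ

1137.1260 kJ


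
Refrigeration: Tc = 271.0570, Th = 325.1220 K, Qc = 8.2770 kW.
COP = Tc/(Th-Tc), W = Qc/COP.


COP = 271.0570 / 54.0650 = 5.0135
W = 8.2770 / 5.0135 = 1.6509 kW

COP = 5.0135, W = 1.6509 kW


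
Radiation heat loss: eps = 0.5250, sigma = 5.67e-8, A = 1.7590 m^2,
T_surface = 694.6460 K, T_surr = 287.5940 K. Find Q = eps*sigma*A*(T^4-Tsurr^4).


T^4 = 2.3284e+11
Tsurr^4 = 6.8410e+09
Q = 0.5250 * 5.67e-8 * 1.7590 * 2.2600e+11 = 11833.4448 W

11833.4448 W


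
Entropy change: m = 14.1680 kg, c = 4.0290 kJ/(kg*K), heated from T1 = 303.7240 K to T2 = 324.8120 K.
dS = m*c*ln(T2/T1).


T2/T1 = 1.0694
ln(T2/T1) = 0.0671
dS = 14.1680 * 4.0290 * 0.0671 = 3.8318 kJ/K

3.8318 kJ/K


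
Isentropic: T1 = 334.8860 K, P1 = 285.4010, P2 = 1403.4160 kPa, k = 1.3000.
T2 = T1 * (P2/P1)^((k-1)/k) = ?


(k-1)/k = 0.2308
(P2/P1)^exp = 1.4442
T2 = 334.8860 * 1.4442 = 483.6456 K

483.6456 K


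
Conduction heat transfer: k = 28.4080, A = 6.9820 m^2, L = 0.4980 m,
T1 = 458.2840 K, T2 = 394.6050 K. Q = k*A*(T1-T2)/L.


dT = 63.6790 K
Q = 28.4080 * 6.9820 * 63.6790 / 0.4980 = 25362.2276 W

25362.2276 W


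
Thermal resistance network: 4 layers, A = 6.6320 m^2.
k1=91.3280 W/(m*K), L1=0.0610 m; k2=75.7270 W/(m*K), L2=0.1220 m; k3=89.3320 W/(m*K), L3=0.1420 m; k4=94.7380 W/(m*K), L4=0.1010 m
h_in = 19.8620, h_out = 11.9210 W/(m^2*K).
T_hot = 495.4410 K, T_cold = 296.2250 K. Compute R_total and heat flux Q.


R_conv_in = 1/(19.8620*6.6320) = 0.0076
R_1 = 0.0610/(91.3280*6.6320) = 0.0001
R_2 = 0.1220/(75.7270*6.6320) = 0.0002
R_3 = 0.1420/(89.3320*6.6320) = 0.0002
R_4 = 0.1010/(94.7380*6.6320) = 0.0002
R_conv_out = 1/(11.9210*6.6320) = 0.0126
R_total = 0.0210 K/W
Q = 199.2160 / 0.0210 = 9493.5911 W

R_total = 0.0210 K/W, Q = 9493.5911 W


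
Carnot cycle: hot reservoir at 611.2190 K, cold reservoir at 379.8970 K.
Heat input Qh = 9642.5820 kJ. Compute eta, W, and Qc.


eta = 1 - 379.8970/611.2190 = 0.3785
W = 0.3785 * 9642.5820 = 3649.3325 kJ
Qc = 9642.5820 - 3649.3325 = 5993.2495 kJ

eta = 37.8460%, W = 3649.3325 kJ, Qc = 5993.2495 kJ


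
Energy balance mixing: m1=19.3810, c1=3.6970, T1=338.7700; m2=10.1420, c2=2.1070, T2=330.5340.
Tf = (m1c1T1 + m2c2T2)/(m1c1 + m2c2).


num = 31336.6431
den = 93.0208
Tf = 336.8780 K

336.8780 K


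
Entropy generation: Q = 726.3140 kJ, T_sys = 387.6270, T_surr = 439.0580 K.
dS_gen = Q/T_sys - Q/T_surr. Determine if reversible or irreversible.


dS_sys = 726.3140/387.6270 = 1.8737 kJ/K
dS_surr = -726.3140/439.0580 = -1.6543 kJ/K
dS_gen = 1.8737 - 1.6543 = 0.2195 kJ/K (irreversible)

dS_gen = 0.2195 kJ/K, irreversible


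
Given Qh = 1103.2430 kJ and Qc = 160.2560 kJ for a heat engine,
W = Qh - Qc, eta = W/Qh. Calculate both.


W = 1103.2430 - 160.2560 = 942.9870 kJ
eta = 942.9870 / 1103.2430 = 0.8547 = 85.4741%

W = 942.9870 kJ, eta = 85.4741%


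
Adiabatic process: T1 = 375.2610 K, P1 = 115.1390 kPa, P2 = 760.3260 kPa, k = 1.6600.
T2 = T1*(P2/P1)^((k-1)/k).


(k-1)/k = 0.3976
(P2/P1)^exp = 2.1180
T2 = 375.2610 * 2.1180 = 794.8204 K

794.8204 K


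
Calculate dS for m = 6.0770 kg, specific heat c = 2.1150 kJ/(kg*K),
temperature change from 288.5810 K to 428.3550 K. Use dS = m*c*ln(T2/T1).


T2/T1 = 1.4843
ln(T2/T1) = 0.3950
dS = 6.0770 * 2.1150 * 0.3950 = 5.0766 kJ/K

5.0766 kJ/K


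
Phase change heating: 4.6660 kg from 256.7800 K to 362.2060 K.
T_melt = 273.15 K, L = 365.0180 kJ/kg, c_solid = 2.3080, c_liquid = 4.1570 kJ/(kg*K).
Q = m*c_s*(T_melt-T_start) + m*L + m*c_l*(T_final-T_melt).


Q1 (sensible, solid) = 4.6660 * 2.3080 * 16.3700 = 176.2906 kJ
Q2 (latent) = 4.6660 * 365.0180 = 1703.1740 kJ
Q3 (sensible, liquid) = 4.6660 * 4.1570 * 89.0560 = 1727.3802 kJ
Q_total = 3606.8448 kJ

3606.8448 kJ


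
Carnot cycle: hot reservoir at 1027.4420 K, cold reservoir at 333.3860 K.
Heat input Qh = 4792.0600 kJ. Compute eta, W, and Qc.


eta = 1 - 333.3860/1027.4420 = 0.6755
W = 0.6755 * 4792.0600 = 3237.1248 kJ
Qc = 4792.0600 - 3237.1248 = 1554.9352 kJ

eta = 67.5518%, W = 3237.1248 kJ, Qc = 1554.9352 kJ


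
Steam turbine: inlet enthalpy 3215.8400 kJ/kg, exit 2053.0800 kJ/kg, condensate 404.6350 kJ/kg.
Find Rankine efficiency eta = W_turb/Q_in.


W = 1162.7600 kJ/kg
Q_in = 2811.2050 kJ/kg
eta = 0.4136 = 41.3616%

eta = 41.3616%


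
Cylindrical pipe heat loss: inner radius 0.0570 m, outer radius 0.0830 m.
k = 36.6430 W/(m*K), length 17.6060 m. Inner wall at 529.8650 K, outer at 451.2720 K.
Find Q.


dT = 78.5930 K
ln(ro/ri) = 0.3758
Q = 2*pi*36.6430*17.6060*78.5930 / 0.3758 = 847756.2473 W

847756.2473 W


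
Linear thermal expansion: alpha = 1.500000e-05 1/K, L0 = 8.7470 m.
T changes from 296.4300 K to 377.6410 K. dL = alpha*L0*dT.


dT = 81.2110 K
dL = 1.500000e-05 * 8.7470 * 81.2110 = 0.010655 m
L_final = 8.757655 m

dL = 0.010655 m


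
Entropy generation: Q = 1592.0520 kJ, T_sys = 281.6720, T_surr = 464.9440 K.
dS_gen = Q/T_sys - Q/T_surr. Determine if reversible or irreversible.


dS_sys = 1592.0520/281.6720 = 5.6521 kJ/K
dS_surr = -1592.0520/464.9440 = -3.4242 kJ/K
dS_gen = 5.6521 - 3.4242 = 2.2280 kJ/K (irreversible)

dS_gen = 2.2280 kJ/K, irreversible


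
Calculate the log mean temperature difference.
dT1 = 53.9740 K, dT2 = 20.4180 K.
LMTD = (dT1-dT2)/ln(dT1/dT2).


dT1/dT2 = 2.6435
ln(dT1/dT2) = 0.9721
LMTD = 33.5560 / 0.9721 = 34.5196 K

34.5196 K


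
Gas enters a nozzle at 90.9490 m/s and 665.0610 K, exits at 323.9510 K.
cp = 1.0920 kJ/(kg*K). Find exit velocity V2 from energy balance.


dT = 341.1100 K
2*cp*1000*dT = 744984.2400
V1^2 = 8271.7206
V2 = sqrt(753255.9606) = 867.9032 m/s

867.9032 m/s


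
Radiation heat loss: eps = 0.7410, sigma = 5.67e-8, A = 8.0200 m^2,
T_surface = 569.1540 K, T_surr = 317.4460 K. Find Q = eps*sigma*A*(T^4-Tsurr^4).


T^4 = 1.0493e+11
Tsurr^4 = 1.0155e+10
Q = 0.7410 * 5.67e-8 * 8.0200 * 9.4780e+10 = 31936.7756 W

31936.7756 W


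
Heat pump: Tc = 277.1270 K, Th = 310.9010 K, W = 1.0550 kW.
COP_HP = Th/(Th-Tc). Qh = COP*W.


COP = 310.9010 / 33.7740 = 9.2053
Qh = 9.2053 * 1.0550 = 9.7116 kW

COP = 9.2053, Qh = 9.7116 kW


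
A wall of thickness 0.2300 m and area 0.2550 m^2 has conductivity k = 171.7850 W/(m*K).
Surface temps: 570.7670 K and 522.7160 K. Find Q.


dT = 48.0510 K
Q = 171.7850 * 0.2550 * 48.0510 / 0.2300 = 9151.6629 W

9151.6629 W


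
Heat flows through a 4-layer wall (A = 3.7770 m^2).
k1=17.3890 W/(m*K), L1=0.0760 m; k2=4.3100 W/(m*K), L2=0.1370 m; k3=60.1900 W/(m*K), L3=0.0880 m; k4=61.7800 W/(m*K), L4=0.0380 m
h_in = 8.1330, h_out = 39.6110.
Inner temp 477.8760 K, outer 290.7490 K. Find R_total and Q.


R_conv_in = 1/(8.1330*3.7770) = 0.0326
R_1 = 0.0760/(17.3890*3.7770) = 0.0012
R_2 = 0.1370/(4.3100*3.7770) = 0.0084
R_3 = 0.0880/(60.1900*3.7770) = 0.0004
R_4 = 0.0380/(61.7800*3.7770) = 0.0002
R_conv_out = 1/(39.6110*3.7770) = 0.0067
R_total = 0.0494 K/W
Q = 187.1270 / 0.0494 = 3791.0067 W

R_total = 0.0494 K/W, Q = 3791.0067 W


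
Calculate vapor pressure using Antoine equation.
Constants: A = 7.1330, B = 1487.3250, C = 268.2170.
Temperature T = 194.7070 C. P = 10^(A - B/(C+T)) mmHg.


C+T = 462.9240
B/(C+T) = 3.2129
log10(P) = 7.1330 - 3.2129 = 3.9201
P = 10^3.9201 = 8319.6988 mmHg

8319.6988 mmHg


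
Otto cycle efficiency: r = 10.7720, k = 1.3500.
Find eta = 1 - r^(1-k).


r^(k-1) = 2.2978
eta = 1 - 1/2.2978 = 0.5648 = 56.4793%

56.4793%


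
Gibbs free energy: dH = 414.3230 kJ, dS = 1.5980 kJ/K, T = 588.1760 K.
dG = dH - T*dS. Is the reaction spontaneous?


T*dS = 588.1760 * 1.5980 = 939.9052 kJ
dG = 414.3230 - 939.9052 = -525.5822 kJ (spontaneous)

dG = -525.5822 kJ, spontaneous


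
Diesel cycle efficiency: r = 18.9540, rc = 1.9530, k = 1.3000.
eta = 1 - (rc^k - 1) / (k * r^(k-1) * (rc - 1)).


r^(k-1) = 2.4172
rc^k = 2.3873
eta = 0.5367 = 53.6730%

53.6730%


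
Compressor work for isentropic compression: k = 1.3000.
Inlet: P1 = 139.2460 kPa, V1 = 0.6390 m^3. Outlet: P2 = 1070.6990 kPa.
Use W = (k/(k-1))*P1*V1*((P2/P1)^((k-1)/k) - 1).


(k-1)/k = 0.2308
(P2/P1)^exp = 1.6012
W = 4.3333 * 139.2460 * 0.6390 * (1.6012 - 1) = 231.7908 kJ

231.7908 kJ


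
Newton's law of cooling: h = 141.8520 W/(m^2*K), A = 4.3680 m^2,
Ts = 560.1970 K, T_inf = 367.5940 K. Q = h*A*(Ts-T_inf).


dT = 192.6030 K
Q = 141.8520 * 4.3680 * 192.6030 = 119338.6555 W

119338.6555 W


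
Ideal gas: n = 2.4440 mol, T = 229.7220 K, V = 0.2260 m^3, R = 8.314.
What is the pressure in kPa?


P = nRT/V = 2.4440 * 8.314 * 229.7220 / 0.2260
= 4667.8169 / 0.2260 = 20654.0570 Pa = 20.6541 kPa

20.6541 kPa


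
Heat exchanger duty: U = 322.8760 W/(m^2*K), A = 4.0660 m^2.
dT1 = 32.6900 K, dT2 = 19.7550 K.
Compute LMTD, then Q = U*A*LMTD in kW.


LMTD = 25.6819 K
Q = 322.8760 * 4.0660 * 25.6819 = 33715.5207 W = 33.7155 kW

33.7155 kW


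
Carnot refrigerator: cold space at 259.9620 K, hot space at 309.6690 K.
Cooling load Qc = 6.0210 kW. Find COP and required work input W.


COP = 259.9620 / 49.7070 = 5.2299
W = 6.0210 / 5.2299 = 1.1513 kW

COP = 5.2299, W = 1.1513 kW


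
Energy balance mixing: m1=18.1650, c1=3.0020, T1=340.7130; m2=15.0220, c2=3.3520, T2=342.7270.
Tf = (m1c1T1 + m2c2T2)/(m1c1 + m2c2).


num = 35837.1207
den = 104.8851
Tf = 341.6799 K

341.6799 K


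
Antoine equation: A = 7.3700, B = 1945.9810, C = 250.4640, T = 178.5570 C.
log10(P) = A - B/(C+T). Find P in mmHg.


C+T = 429.0210
B/(C+T) = 4.5359
log10(P) = 7.3700 - 4.5359 = 2.8341
P = 10^2.8341 = 682.5521 mmHg

682.5521 mmHg


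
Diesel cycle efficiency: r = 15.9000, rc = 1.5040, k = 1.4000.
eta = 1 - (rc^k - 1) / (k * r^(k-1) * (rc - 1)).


r^(k-1) = 3.0238
rc^k = 1.7707
eta = 0.6388 = 63.8779%

63.8779%


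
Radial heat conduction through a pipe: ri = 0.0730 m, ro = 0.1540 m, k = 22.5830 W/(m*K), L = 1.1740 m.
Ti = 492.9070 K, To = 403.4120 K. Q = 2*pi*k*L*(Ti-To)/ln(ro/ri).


dT = 89.4950 K
ln(ro/ri) = 0.7465
Q = 2*pi*22.5830*1.1740*89.4950 / 0.7465 = 19971.1254 W

19971.1254 W


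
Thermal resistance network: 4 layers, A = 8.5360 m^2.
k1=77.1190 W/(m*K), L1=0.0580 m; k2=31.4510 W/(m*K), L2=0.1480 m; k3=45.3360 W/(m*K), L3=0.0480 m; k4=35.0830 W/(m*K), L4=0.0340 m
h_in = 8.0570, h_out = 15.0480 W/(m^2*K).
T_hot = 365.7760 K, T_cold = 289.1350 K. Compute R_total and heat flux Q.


R_conv_in = 1/(8.0570*8.5360) = 0.0145
R_1 = 0.0580/(77.1190*8.5360) = 8.8107e-05
R_2 = 0.1480/(31.4510*8.5360) = 0.0006
R_3 = 0.0480/(45.3360*8.5360) = 0.0001
R_4 = 0.0340/(35.0830*8.5360) = 0.0001
R_conv_out = 1/(15.0480*8.5360) = 0.0078
R_total = 0.0232 K/W
Q = 76.6410 / 0.0232 = 3303.1545 W

R_total = 0.0232 K/W, Q = 3303.1545 W


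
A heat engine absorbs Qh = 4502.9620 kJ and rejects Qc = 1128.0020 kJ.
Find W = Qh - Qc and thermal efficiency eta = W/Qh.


W = 4502.9620 - 1128.0020 = 3374.9600 kJ
eta = 3374.9600 / 4502.9620 = 0.7495 = 74.9498%

W = 3374.9600 kJ, eta = 74.9498%


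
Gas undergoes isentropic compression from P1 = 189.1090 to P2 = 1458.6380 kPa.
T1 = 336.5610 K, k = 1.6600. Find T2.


(k-1)/k = 0.3976
(P2/P1)^exp = 2.2530
T2 = 336.5610 * 2.2530 = 758.2632 K

758.2632 K


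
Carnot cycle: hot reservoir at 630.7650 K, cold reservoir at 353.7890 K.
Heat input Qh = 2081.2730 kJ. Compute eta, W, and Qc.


eta = 1 - 353.7890/630.7650 = 0.4391
W = 0.4391 * 2081.2730 = 913.9104 kJ
Qc = 2081.2730 - 913.9104 = 1167.3626 kJ

eta = 43.9111%, W = 913.9104 kJ, Qc = 1167.3626 kJ


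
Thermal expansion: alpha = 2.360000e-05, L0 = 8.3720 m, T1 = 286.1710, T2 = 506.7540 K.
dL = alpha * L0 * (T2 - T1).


dT = 220.5830 K
dL = 2.360000e-05 * 8.3720 * 220.5830 = 0.043583 m
L_final = 8.415583 m

dL = 0.043583 m


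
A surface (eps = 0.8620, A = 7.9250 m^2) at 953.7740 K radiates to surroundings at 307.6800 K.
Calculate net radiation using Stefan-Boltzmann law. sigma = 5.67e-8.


T^4 = 8.2753e+11
Tsurr^4 = 8.9618e+09
Q = 0.8620 * 5.67e-8 * 7.9250 * 8.1856e+11 = 317060.8321 W

317060.8321 W


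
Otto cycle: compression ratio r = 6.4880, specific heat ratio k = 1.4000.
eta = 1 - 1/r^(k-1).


r^(k-1) = 2.1127
eta = 1 - 1/2.1127 = 0.5267 = 52.6679%

52.6679%


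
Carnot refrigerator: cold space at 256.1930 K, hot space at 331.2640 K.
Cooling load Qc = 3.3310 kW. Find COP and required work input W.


COP = 256.1930 / 75.0710 = 3.4127
W = 3.3310 / 3.4127 = 0.9761 kW

COP = 3.4127, W = 0.9761 kW


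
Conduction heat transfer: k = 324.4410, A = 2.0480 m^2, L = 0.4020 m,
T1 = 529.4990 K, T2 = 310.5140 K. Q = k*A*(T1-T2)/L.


dT = 218.9850 K
Q = 324.4410 * 2.0480 * 218.9850 / 0.4020 = 361954.5148 W

361954.5148 W


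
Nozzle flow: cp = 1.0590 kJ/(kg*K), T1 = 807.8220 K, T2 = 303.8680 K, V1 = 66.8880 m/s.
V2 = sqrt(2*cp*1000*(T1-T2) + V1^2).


dT = 503.9540 K
2*cp*1000*dT = 1067374.5720
V1^2 = 4474.0045
V2 = sqrt(1071848.5765) = 1035.3012 m/s

1035.3012 m/s


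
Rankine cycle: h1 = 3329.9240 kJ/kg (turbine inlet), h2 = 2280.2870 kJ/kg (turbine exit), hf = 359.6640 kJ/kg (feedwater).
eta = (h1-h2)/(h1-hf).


W = 1049.6370 kJ/kg
Q_in = 2970.2600 kJ/kg
eta = 0.3534 = 35.3382%

eta = 35.3382%


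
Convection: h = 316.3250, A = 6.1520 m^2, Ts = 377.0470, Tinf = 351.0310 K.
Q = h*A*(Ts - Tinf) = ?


dT = 26.0160 K
Q = 316.3250 * 6.1520 * 26.0160 = 50627.9529 W

50627.9529 W


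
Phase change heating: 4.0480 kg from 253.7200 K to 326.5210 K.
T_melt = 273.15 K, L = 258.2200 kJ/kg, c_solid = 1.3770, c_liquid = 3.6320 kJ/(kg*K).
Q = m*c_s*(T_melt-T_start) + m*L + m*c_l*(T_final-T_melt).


Q1 (sensible, solid) = 4.0480 * 1.3770 * 19.4300 = 108.3047 kJ
Q2 (latent) = 4.0480 * 258.2200 = 1045.2746 kJ
Q3 (sensible, liquid) = 4.0480 * 3.6320 * 53.3710 = 784.6784 kJ
Q_total = 1938.2576 kJ

1938.2576 kJ


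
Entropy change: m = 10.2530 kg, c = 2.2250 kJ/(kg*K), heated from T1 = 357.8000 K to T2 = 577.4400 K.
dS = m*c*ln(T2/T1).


T2/T1 = 1.6139
ln(T2/T1) = 0.4786
dS = 10.2530 * 2.2250 * 0.4786 = 10.9190 kJ/K

10.9190 kJ/K


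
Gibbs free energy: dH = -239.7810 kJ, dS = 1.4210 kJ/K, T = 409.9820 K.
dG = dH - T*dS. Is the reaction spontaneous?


T*dS = 409.9820 * 1.4210 = 582.5844 kJ
dG = -239.7810 - 582.5844 = -822.3654 kJ (spontaneous)

dG = -822.3654 kJ, spontaneous


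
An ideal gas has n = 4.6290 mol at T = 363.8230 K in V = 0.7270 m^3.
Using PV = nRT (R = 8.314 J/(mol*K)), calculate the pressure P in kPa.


P = nRT/V = 4.6290 * 8.314 * 363.8230 / 0.7270
= 14001.9122 / 0.7270 = 19259.8518 Pa = 19.2599 kPa

19.2599 kPa


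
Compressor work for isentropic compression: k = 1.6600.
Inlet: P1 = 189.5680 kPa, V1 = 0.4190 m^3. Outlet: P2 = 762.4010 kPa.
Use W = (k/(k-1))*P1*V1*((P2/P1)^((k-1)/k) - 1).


(k-1)/k = 0.3976
(P2/P1)^exp = 1.7390
W = 2.5152 * 189.5680 * 0.4190 * (1.7390 - 1) = 147.6435 kJ

147.6435 kJ


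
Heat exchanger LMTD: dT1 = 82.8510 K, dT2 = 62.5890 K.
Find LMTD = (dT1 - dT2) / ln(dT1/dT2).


dT1/dT2 = 1.3237
ln(dT1/dT2) = 0.2805
LMTD = 20.2620 / 0.2805 = 72.2471 K

72.2471 K


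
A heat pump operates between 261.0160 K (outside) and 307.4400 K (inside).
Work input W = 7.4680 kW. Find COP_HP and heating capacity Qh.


COP = 307.4400 / 46.4240 = 6.6224
Qh = 6.6224 * 7.4680 = 49.4564 kW

COP = 6.6224, Qh = 49.4564 kW


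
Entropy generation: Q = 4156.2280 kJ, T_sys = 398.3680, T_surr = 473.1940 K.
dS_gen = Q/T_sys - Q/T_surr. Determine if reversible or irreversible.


dS_sys = 4156.2280/398.3680 = 10.4331 kJ/K
dS_surr = -4156.2280/473.1940 = -8.7833 kJ/K
dS_gen = 10.4331 - 8.7833 = 1.6498 kJ/K (irreversible)

dS_gen = 1.6498 kJ/K, irreversible


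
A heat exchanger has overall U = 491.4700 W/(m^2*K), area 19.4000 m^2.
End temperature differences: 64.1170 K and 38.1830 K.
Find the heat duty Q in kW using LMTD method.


LMTD = 50.0348 K
Q = 491.4700 * 19.4000 * 50.0348 = 477057.7940 W = 477.0578 kW

477.0578 kW


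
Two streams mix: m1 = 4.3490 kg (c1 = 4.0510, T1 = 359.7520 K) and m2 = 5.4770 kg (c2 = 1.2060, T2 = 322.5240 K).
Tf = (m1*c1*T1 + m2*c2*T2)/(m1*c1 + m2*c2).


num = 8468.3939
den = 24.2231
Tf = 349.6005 K

349.6005 K


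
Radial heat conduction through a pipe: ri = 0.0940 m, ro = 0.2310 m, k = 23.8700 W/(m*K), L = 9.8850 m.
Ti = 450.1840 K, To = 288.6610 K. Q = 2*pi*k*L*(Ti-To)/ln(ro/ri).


dT = 161.5230 K
ln(ro/ri) = 0.8991
Q = 2*pi*23.8700*9.8850*161.5230 / 0.8991 = 266332.5582 W

266332.5582 W


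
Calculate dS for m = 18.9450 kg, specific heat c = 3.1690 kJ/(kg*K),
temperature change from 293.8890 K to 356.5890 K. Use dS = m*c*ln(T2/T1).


T2/T1 = 1.2133
ln(T2/T1) = 0.1934
dS = 18.9450 * 3.1690 * 0.1934 = 11.6100 kJ/K

11.6100 kJ/K
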